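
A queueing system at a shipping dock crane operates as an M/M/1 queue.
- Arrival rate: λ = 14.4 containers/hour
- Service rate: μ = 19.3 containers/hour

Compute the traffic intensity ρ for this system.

Server utilization: ρ = λ/μ
ρ = 14.4/19.3 = 0.7461
The server is busy 74.61% of the time.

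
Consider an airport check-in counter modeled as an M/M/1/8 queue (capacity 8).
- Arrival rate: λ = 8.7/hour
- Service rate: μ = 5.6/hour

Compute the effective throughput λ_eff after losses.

ρ = λ/μ = 8.7/5.6 = 1.5536
P₀ = (1-ρ)/(1-ρ^(K+1)) = (1-1.5536)/(1-1.5536^9) = -0.5536/-51.7294 = 0.01070
P_K = P₀×ρ^K = 0.01070 × 1.5536^8 = 0.01070 × 33.9401 = 0.3632
λ_eff = λ(1-P_K) = 8.7 × (1 - 0.36321) = 8.7 × 0.63679 = 5.5401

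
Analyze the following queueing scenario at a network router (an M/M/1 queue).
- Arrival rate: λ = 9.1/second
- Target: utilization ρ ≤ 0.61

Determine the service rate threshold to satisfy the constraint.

ρ = λ/μ, so μ = λ/ρ
μ ≥ 9.1/0.61 = 14.9180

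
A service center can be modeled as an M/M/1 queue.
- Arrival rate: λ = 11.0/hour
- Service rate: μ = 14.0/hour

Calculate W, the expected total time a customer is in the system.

First, compute utilization: ρ = λ/μ = 11.0/14.0 = 0.7857
For M/M/1: W = 1/(μ-λ)
W = 1/(14.0-11.0) = 1/3.00
W = 0.3333 hours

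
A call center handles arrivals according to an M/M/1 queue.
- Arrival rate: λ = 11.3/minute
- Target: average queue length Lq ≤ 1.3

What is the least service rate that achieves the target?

For M/M/1: Lq = λ²/(μ(μ-λ))
Need Lq ≤ 1.3, i.e. μ(μ-λ) ≥ λ²/1.3
μ² - 11.3μ - 127.69/1.3 ≥ 0  →  μ² - 11.3μ - 98.22308 ≥ 0
Quadratic formula (positive root): μ = [λ + √(λ² + 4×98.22308)]/2
Discriminant: 127.69 + 4×98.22308 = 520.5823, √520.5823 = 22.8163
μ ≥ (11.3 + 22.8163)/2 = 17.0581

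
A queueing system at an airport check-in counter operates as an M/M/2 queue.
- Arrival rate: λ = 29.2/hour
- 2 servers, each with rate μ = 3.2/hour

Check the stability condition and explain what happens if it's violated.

Stability requires ρ = λ/(cμ) < 1
ρ = 29.2/(2 × 3.2) = 29.2/6.40 = 4.5625
Since 4.5625 ≥ 1, the system is UNSTABLE.
Need c > λ/μ = 29.2/3.2 = 9.12.
Minimum servers needed: c = 10.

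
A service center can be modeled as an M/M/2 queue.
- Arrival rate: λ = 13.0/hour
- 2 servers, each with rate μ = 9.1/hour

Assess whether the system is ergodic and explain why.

Stability requires ρ = λ/(cμ) < 1
ρ = 13.0/(2 × 9.1) = 13.0/18.20 = 0.7143
Since 0.7143 < 1, the system is STABLE.
The servers are busy 71.43% of the time.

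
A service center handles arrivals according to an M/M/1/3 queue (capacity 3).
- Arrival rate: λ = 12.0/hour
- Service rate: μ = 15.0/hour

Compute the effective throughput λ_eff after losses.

ρ = λ/μ = 12.0/15.0 = 0.8000
P₀ = (1-ρ)/(1-ρ^(K+1)) = (1-0.8000)/(1-0.8000^4) = 0.2000/0.5904 = 0.3388
P_K = P₀×ρ^K = 0.33875 × 0.8000^3 = 0.33875 × 0.51200 = 0.1734
λ_eff = λ(1-P_K) = 12.0 × (1 - 0.17344) = 12.0 × 0.82656 = 9.9187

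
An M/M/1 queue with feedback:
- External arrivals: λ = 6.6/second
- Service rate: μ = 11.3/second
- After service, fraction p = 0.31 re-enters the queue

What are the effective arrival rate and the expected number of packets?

Effective arrival rate: λ_eff = λ/(1-p) = 6.6/(1-0.31) = 6.6/0.69 = 9.5652
ρ = λ_eff/μ = 9.5652/11.3 = 0.84648
L = ρ/(1-ρ) = 0.84648/(1-0.84648) = 5.5138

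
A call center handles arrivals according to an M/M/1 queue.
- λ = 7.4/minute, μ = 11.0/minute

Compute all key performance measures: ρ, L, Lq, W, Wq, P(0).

Step 1: ρ = λ/μ = 7.4/11.0 = 0.6727
Step 2: L = λ/(μ-λ) = 7.4/3.60 = 2.0556
Step 3: Lq = λ²/(μ(μ-λ)) = 54.76/(11.0×3.60) = 1.3828
Step 4: W = 1/(μ-λ) = 1/3.60 = 0.27778
Step 5: Wq = λ/(μ(μ-λ)) = 7.4/(11.0×3.60) = 0.1869
Step 6: P(0) = 1-ρ = 0.3273
Verify: L = λW = 7.4×0.27778 = 2.0556 ✔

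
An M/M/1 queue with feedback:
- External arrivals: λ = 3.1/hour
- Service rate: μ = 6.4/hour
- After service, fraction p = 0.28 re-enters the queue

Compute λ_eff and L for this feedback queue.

Effective arrival rate: λ_eff = λ/(1-p) = 3.1/(1-0.28) = 3.1/0.72 = 4.30556
ρ = λ_eff/μ = 4.30556/6.4 = 0.67274
L = ρ/(1-ρ) = 0.67274/(1-0.67274) = 2.0557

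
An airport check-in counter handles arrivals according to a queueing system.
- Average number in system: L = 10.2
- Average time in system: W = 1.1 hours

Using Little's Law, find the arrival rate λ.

Little's Law: L = λW, so λ = L/W
λ = 10.2/1.1 = 9.2727 passengers/hour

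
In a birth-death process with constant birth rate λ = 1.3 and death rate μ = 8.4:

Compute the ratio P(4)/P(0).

For constant rates: P(n)/P(0) = (λ/μ)^n
P(4)/P(0) = (1.3/8.4)^4 = 0.154762^4 = 0.0005737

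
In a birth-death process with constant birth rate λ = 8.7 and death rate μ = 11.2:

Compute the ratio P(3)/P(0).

For constant rates: P(n)/P(0) = (λ/μ)^n
P(3)/P(0) = (8.7/11.2)^3 = 0.7768^3 = 0.4687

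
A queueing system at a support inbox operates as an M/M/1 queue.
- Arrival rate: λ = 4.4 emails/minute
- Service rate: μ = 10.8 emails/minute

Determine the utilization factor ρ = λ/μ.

Server utilization: ρ = λ/μ
ρ = 4.4/10.8 = 0.4074
The server is busy 40.74% of the time.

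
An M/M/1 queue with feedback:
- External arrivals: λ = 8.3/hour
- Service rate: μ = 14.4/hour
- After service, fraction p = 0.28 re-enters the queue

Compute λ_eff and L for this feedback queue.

Effective arrival rate: λ_eff = λ/(1-p) = 8.3/(1-0.28) = 8.3/0.72 = 11.5278
ρ = λ_eff/μ = 11.5278/14.4 = 0.80054
L = ρ/(1-ρ) = 0.80054/(1-0.80054) = 4.0135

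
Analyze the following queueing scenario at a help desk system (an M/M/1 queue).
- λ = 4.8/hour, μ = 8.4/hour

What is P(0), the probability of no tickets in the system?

ρ = λ/μ = 4.8/8.4 = 0.5714
P(0) = 1 - ρ = 1 - 0.5714 = 0.4286
The server is idle 42.86% of the time.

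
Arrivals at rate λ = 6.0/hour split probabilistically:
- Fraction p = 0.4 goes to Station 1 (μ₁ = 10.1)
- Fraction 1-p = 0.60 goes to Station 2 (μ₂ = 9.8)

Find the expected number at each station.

Effective rates: λ₁ = 6.0×0.4 = 2.4, λ₂ = 6.0×0.60 = 3.6
Station 1: ρ₁ = 2.4/10.1 = 0.23762, L₁ = ρ₁/(1-ρ₁) = 0.23762/(1-0.23762) = 0.3117
Station 2: ρ₂ = 3.6/9.8 = 0.367347, L₂ = ρ₂/(1-ρ₂) = 0.367347/(1-0.367347) = 0.5806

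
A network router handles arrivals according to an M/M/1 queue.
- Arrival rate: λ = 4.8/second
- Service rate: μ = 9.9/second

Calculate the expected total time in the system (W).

First, compute utilization: ρ = λ/μ = 4.8/9.9 = 0.4848
For M/M/1: W = 1/(μ-λ)
W = 1/(9.9-4.8) = 1/5.10
W = 0.1961 seconds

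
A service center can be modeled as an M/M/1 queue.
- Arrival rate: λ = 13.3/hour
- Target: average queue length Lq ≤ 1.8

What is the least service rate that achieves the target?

For M/M/1: Lq = λ²/(μ(μ-λ))
Need Lq ≤ 1.8, i.e. μ(μ-λ) ≥ λ²/1.8
μ² - 13.3μ - 176.89/1.8 ≥ 0  →  μ² - 13.3μ - 98.27222 ≥ 0
Quadratic formula (positive root): μ = [λ + √(λ² + 4×98.27222)]/2
Discriminant: 176.89 + 4×98.27222 = 569.9789, √569.9789 = 23.8742
μ ≥ (13.3 + 23.8742)/2 = 18.5871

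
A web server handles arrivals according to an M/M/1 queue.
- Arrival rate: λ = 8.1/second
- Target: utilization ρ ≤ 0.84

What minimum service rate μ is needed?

ρ = λ/μ, so μ = λ/ρ
μ ≥ 8.1/0.84 = 9.6429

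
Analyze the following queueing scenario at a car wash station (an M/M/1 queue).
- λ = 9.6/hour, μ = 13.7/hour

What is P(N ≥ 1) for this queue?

ρ = λ/μ = 9.6/13.7 = 0.7007
P(N ≥ n) = ρⁿ
P(N ≥ 1) = 0.7007^1
P(N ≥ 1) = 0.7007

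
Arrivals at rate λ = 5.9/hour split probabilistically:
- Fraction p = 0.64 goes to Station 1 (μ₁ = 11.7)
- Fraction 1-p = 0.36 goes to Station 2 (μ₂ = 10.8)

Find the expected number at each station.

Effective rates: λ₁ = 5.9×0.64 = 3.776, λ₂ = 5.9×0.36 = 2.124
Station 1: ρ₁ = 3.776/11.7 = 0.3227, L₁ = ρ₁/(1-ρ₁) = 0.3227/(1-0.3227) = 0.4765
Station 2: ρ₂ = 2.124/10.8 = 0.19667, L₂ = ρ₂/(1-ρ₂) = 0.19667/(1-0.19667) = 0.2448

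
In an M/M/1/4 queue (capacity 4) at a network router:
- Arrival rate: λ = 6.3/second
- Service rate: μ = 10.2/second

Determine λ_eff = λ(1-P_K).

ρ = λ/μ = 6.3/10.2 = 0.61765
P₀ = (1-ρ)/(1-ρ^(K+1)) = (1-0.61765)/(1-0.61765^5) = 0.3823/0.9101 = 0.4201
P_K = P₀×ρ^K = 0.42011 × 0.61765^4 = 0.42011 × 0.14554 = 0.06114
λ_eff = λ(1-P_K) = 6.3 × (1 - 0.06114) = 6.3 × 0.93886 = 5.9148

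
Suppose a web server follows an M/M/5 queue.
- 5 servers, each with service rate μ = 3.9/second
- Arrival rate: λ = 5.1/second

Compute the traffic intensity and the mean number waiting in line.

Traffic intensity: ρ = λ/(cμ) = 5.1/(5×3.9) = 0.2615
Since ρ = 0.2615 < 1, system is stable.
Offered load a = λ/μ = cρ = 5.1/3.9 = 1.3077
P₀ = [ Σₙ₌₀^4 aⁿ/n! + a^5/(5!(1-ρ)) ]⁻¹
Σ = a^0/0! + a^1/1! + a^2/2! + a^3/3! + a^4/4! = 1.0000 + 1.3077 + 0.85503 + 0.37271 + 0.12185 = 3.6573
a^5/(5!(1-ρ)) = 3.8241/(120 × 0.7385) = 0.04315
P₀ = 1/(3.6573 + 0.04315) = 0.2702
Lq = P₀·a^5·ρ / (5!(1-ρ)²) = 0.27024 × 3.8241 × 0.26154 / (120 × 0.54533) = 0.004130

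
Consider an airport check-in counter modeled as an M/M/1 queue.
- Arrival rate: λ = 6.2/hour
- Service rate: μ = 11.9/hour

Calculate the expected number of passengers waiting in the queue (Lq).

ρ = λ/μ = 6.2/11.9 = 0.5210
For M/M/1: Lq = λ²/(μ(μ-λ))
Lq = 38.44/(11.9 × 5.70)
Lq = 0.5667 passengers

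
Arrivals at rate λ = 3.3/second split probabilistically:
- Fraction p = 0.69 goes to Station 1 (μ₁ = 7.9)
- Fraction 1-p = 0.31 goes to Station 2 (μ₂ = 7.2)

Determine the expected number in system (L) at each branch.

Effective rates: λ₁ = 3.3×0.69 = 2.277, λ₂ = 3.3×0.31 = 1.023
Station 1: ρ₁ = 2.277/7.9 = 0.2882, L₁ = ρ₁/(1-ρ₁) = 0.2882/(1-0.2882) = 0.4049
Station 2: ρ₂ = 1.023/7.2 = 0.1421, L₂ = ρ₂/(1-ρ₂) = 0.1421/(1-0.1421) = 0.1656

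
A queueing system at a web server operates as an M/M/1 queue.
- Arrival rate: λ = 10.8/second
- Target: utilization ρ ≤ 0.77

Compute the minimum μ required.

ρ = λ/μ, so μ = λ/ρ
μ ≥ 10.8/0.77 = 14.0260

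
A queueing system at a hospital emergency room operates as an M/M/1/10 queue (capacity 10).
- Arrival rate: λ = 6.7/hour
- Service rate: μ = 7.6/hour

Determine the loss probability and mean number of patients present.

ρ = λ/μ = 6.7/7.6 = 0.88158
P₀ = (1-ρ)/(1-ρ^(K+1)) = (1-0.88158)/(1-0.88158^11) = 0.1184/0.7500 = 0.1579
P_K = P₀×ρ^K = 0.15789 × 0.88158^10 = 0.15789 × 0.28354 = 0.04477
Blocking probability P_10 = 0.04477 (4.48%)
L = ρ[1 - (K+1)ρ^K + Kρ^(K+1)] / [(1-ρ)(1-ρ^(K+1))]
L = 0.88158 × (1 - 11×0.283542 + 10×0.249965) / ((1 - 0.88158) × (1 - 0.249965)) = 3.7785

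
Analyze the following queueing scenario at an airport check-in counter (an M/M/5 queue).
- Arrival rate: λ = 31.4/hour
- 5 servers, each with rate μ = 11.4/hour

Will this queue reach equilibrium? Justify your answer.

Stability requires ρ = λ/(cμ) < 1
ρ = 31.4/(5 × 11.4) = 31.4/57.00 = 0.5509
Since 0.5509 < 1, the system is STABLE.
The servers are busy 55.09% of the time.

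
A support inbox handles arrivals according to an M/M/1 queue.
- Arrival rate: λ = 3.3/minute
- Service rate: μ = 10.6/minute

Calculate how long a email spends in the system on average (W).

First, compute utilization: ρ = λ/μ = 3.3/10.6 = 0.3113
For M/M/1: W = 1/(μ-λ)
W = 1/(10.6-3.3) = 1/7.30
W = 0.1370 minutes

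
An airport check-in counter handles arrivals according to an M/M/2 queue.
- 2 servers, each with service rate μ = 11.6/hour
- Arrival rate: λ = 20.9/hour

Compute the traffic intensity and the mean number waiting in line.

Traffic intensity: ρ = λ/(cμ) = 20.9/(2×11.6) = 0.9009
Since ρ = 0.9009 < 1, system is stable.
Offered load a = λ/μ = cρ = 20.9/11.6 = 1.8017
P₀ = [ Σₙ₌₀^1 aⁿ/n! + a^2/(2!(1-ρ)) ]⁻¹
Σ = a^0/0! + a^1/1! = 1.0000 + 1.8017 = 2.8017
a^2/(2!(1-ρ)) = 3.24621/(2 × 0.0991379) = 16.3722
P₀ = 1/(2.8017 + 16.3722) = 0.05215
Lq = P₀·a^2·ρ / (2!(1-ρ)²) = 0.0521542 × 3.24621 × 0.900862 / (2 × 0.00982833) = 7.7592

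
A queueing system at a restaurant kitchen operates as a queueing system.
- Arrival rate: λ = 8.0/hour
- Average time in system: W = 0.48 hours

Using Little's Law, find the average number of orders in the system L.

Little's Law: L = λW
L = 8.0 × 0.48 = 3.8400 orders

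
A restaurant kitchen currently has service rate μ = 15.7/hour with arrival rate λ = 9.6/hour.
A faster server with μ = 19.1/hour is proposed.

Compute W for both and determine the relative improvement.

System 1: ρ₁ = 9.6/15.7 = 0.6115, W₁ = 1/(15.7-9.6) = 0.16393
System 2: ρ₂ = 9.6/19.1 = 0.5026, W₂ = 1/(19.1-9.6) = 0.10526
Improvement: (W₁-W₂)/W₁ = (0.16393-0.10526)/0.16393 = 35.79%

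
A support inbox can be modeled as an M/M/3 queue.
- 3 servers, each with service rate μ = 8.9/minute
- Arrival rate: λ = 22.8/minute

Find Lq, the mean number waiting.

Traffic intensity: ρ = λ/(cμ) = 22.8/(3×8.9) = 0.8539
Since ρ = 0.8539 < 1, system is stable.
Offered load a = λ/μ = cρ = 22.8/8.9 = 2.5618
P₀ = [ Σₙ₌₀^2 aⁿ/n! + a^3/(3!(1-ρ)) ]⁻¹
Σ = a^0/0! + a^1/1! + a^2/2! = 1.0000 + 2.5618 + 3.2814 = 6.8432
a^3/(3!(1-ρ)) = 16.81259/(6 × 0.1460674) = 19.1836
P₀ = 1/(6.8432 + 19.1836) = 0.03842
Lq = P₀·a^3·ρ / (3!(1-ρ)²) = 0.038422 × 16.8126 × 0.85393 / (6 × 0.021336) = 4.3090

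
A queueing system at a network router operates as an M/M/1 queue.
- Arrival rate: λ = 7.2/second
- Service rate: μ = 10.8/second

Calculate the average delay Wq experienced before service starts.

First, compute utilization: ρ = λ/μ = 7.2/10.8 = 0.6667
For M/M/1: Wq = λ/(μ(μ-λ))
Wq = 7.2/(10.8 × (10.8-7.2))
Wq = 7.2/(10.8 × 3.60)
Wq = 0.1852 seconds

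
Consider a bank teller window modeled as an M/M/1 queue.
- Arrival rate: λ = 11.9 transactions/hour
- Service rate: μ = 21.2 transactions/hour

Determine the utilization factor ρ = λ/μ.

Server utilization: ρ = λ/μ
ρ = 11.9/21.2 = 0.5613
The server is busy 56.13% of the time.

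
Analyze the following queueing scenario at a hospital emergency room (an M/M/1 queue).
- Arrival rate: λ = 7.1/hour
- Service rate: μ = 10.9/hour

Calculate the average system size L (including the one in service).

ρ = λ/μ = 7.1/10.9 = 0.6514
For M/M/1: L = λ/(μ-λ)
L = 7.1/(10.9-7.1) = 7.1/3.80
L = 1.8684 patients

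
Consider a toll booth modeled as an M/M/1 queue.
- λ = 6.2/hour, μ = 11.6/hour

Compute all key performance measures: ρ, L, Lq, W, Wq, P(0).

Step 1: ρ = λ/μ = 6.2/11.6 = 0.5345
Step 2: L = λ/(μ-λ) = 6.2/5.40 = 1.1481
Step 3: Lq = λ²/(μ(μ-λ)) = 38.44/(11.6×5.40) = 0.6137
Step 4: W = 1/(μ-λ) = 1/5.40 = 0.185185
Step 5: Wq = λ/(μ(μ-λ)) = 6.2/(11.6×5.40) = 0.09898
Step 6: P(0) = 1-ρ = 0.4655
Verify: L = λW = 6.2×0.185185 = 1.1481 ✔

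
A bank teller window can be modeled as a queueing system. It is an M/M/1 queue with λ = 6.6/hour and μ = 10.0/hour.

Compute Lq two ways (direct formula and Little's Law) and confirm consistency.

Method 1 (direct): Lq = λ²/(μ(μ-λ)) = 43.56/(10.0 × 3.40) = 1.2812

Method 2 (Little's Law):
W = 1/(μ-λ) = 1/3.40 = 0.29412
Wq = W - 1/μ = 0.29412 - 0.10000 = 0.19412
Lq = λWq = 6.6 × 0.19412 = 1.2812 ✔ (matches Method 1)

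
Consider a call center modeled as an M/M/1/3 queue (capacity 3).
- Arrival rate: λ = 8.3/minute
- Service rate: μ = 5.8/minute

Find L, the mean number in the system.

ρ = λ/μ = 8.3/5.8 = 1.43103
P₀ = (1-ρ)/(1-ρ^(K+1)) = (1-1.43103)/(1-1.43103^4) = -0.4310/-3.1937 = 0.1350
P_K = P₀×ρ^K = 0.13496 × 1.43103^3 = 0.13496 × 2.9305 = 0.3955
L = ρ[1 - (K+1)ρ^K + Kρ^(K+1)] / [(1-ρ)(1-ρ^(K+1))]
L = 1.43103 × (1 - 4×2.93053 + 3×4.19368) / ((1 - 1.43103) × (1 - 4.19368)) = 1.9325 calls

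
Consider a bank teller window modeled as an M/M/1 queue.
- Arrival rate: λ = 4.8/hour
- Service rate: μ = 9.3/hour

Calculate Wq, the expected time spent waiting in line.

First, compute utilization: ρ = λ/μ = 4.8/9.3 = 0.5161
For M/M/1: Wq = λ/(μ(μ-λ))
Wq = 4.8/(9.3 × (9.3-4.8))
Wq = 4.8/(9.3 × 4.50)
Wq = 0.1147 hours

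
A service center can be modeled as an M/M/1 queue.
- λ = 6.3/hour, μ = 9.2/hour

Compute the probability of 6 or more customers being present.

ρ = λ/μ = 6.3/9.2 = 0.6848
P(N ≥ n) = ρⁿ
P(N ≥ 6) = 0.6848^6
P(N ≥ 6) = 0.1031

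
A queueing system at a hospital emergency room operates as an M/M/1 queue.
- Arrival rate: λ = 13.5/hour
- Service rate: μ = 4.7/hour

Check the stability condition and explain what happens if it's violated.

Stability requires ρ = λ/(cμ) < 1
ρ = 13.5/(1 × 4.7) = 13.5/4.70 = 2.8723
Since 2.8723 ≥ 1, the system is UNSTABLE.
Queue grows without bound. Need μ > λ = 13.5.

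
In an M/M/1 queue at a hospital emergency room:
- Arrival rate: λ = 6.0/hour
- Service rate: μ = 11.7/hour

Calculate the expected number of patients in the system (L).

ρ = λ/μ = 6.0/11.7 = 0.5128
For M/M/1: L = λ/(μ-λ)
L = 6.0/(11.7-6.0) = 6.0/5.70
L = 1.0526 patients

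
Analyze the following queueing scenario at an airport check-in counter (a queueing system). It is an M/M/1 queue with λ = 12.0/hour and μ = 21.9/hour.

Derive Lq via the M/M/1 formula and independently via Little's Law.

Method 1 (direct): Lq = λ²/(μ(μ-λ)) = 144.00/(21.9 × 9.90) = 0.6642

Method 2 (Little's Law):
W = 1/(μ-λ) = 1/9.90 = 0.10101
Wq = W - 1/μ = 0.10101 - 0.045662 = 0.05535
Lq = λWq = 12.0 × 0.05535 = 0.6642 ✔ (matches Method 1)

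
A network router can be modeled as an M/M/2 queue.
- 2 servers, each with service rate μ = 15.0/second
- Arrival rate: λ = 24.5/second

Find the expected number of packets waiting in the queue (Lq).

Traffic intensity: ρ = λ/(cμ) = 24.5/(2×15.0) = 0.8167
Since ρ = 0.8167 < 1, system is stable.
Offered load a = λ/μ = cρ = 24.5/15.0 = 1.6333
P₀ = [ Σₙ₌₀^1 aⁿ/n! + a^2/(2!(1-ρ)) ]⁻¹
Σ = a^0/0! + a^1/1! = 1.0000 + 1.6333 = 2.6333
a^2/(2!(1-ρ)) = 2.66778/(2 × 0.183333) = 7.2758
P₀ = 1/(2.6333 + 7.2758) = 0.1009
Lq = P₀·a^2·ρ / (2!(1-ρ)²) = 0.1009174 × 2.667778 × 0.8166667 / (2 × 0.03361111) = 3.2708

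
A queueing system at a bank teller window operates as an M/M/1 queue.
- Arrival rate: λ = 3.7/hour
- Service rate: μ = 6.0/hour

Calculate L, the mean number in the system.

ρ = λ/μ = 3.7/6.0 = 0.6167
For M/M/1: L = λ/(μ-λ)
L = 3.7/(6.0-3.7) = 3.7/2.30
L = 1.6087 transactions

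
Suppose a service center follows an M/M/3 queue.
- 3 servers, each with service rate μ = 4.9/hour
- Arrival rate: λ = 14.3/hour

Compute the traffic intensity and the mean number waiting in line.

Traffic intensity: ρ = λ/(cμ) = 14.3/(3×4.9) = 0.9728
Since ρ = 0.9728 < 1, system is stable.
Offered load a = λ/μ = cρ = 14.3/4.9 = 2.9184
P₀ = [ Σₙ₌₀^2 aⁿ/n! + a^3/(3!(1-ρ)) ]⁻¹
Σ = a^0/0! + a^1/1! + a^2/2! = 1.0000 + 2.9184 + 4.2584 = 8.1768
a^3/(3!(1-ρ)) = 24.85535/(6 × 0.02721088) = 152.2390
P₀ = 1/(8.1768 + 152.2390) = 0.006234
Lq = P₀·a^3·ρ / (3!(1-ρ)²) = 0.00623380 × 24.8553 × 0.972789 / (6 × 0.000740432) = 33.9277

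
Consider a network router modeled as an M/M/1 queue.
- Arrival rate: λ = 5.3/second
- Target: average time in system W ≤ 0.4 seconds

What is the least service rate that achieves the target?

For M/M/1: W = 1/(μ-λ)
Need W ≤ 0.4, so 1/(μ-λ) ≤ 0.4
μ - λ ≥ 1/0.4 = 2.5000
μ ≥ 5.3 + 2.5000 = 7.8000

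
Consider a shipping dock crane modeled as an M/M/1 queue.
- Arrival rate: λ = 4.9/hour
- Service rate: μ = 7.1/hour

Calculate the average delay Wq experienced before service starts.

First, compute utilization: ρ = λ/μ = 4.9/7.1 = 0.6901
For M/M/1: Wq = λ/(μ(μ-λ))
Wq = 4.9/(7.1 × (7.1-4.9))
Wq = 4.9/(7.1 × 2.20)
Wq = 0.3137 hours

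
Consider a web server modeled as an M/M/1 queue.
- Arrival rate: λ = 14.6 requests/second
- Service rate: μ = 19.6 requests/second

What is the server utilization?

Server utilization: ρ = λ/μ
ρ = 14.6/19.6 = 0.7449
The server is busy 74.49% of the time.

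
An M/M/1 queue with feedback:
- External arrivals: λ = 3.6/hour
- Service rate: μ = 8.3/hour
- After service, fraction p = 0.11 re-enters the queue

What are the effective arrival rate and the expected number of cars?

Effective arrival rate: λ_eff = λ/(1-p) = 3.6/(1-0.11) = 3.6/0.89 = 4.0449
ρ = λ_eff/μ = 4.0449/8.3 = 0.48734
L = ρ/(1-ρ) = 0.48734/(1-0.48734) = 0.9506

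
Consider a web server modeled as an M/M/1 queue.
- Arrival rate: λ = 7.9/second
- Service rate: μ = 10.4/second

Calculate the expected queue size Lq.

ρ = λ/μ = 7.9/10.4 = 0.7596
For M/M/1: Lq = λ²/(μ(μ-λ))
Lq = 62.41/(10.4 × 2.50)
Lq = 2.4004 requests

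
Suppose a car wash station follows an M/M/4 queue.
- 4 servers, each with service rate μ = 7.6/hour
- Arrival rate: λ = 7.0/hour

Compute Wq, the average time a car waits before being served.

Traffic intensity: ρ = λ/(cμ) = 7.0/(4×7.6) = 0.2303
Since ρ = 0.2303 < 1, system is stable.
Offered load a = λ/μ = cρ = 7.0/7.6 = 0.9211
P₀ = [ Σₙ₌₀^3 aⁿ/n! + a^4/(4!(1-ρ)) ]⁻¹
Σ = a^0/0! + a^1/1! + a^2/2! + a^3/3! = 1.0000 + 0.92105 + 0.42417 + 0.13023 = 2.4754
a^4/(4!(1-ρ)) = 0.7197/(24 × 0.7697) = 0.03896
P₀ = 1/(2.4754 + 0.03896) = 0.3977
Lq = P₀·a^4·ρ / (4!(1-ρ)²) = 0.39771 × 0.71968 × 0.23026 / (24 × 0.59249) = 0.004635
Wq = Lq/λ = 0.004635/7.0 = 0.0006621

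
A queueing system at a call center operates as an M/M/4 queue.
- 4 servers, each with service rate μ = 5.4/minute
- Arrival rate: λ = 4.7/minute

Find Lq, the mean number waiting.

Traffic intensity: ρ = λ/(cμ) = 4.7/(4×5.4) = 0.2176
Since ρ = 0.2176 < 1, system is stable.
Offered load a = λ/μ = cρ = 4.7/5.4 = 0.8704
P₀ = [ Σₙ₌₀^3 aⁿ/n! + a^4/(4!(1-ρ)) ]⁻¹
Σ = a^0/0! + a^1/1! + a^2/2! + a^3/3! = 1.0000 + 0.87037 + 0.37877 + 0.10989 = 2.3590
a^4/(4!(1-ρ)) = 0.5739/(24 × 0.7824) = 0.03056
P₀ = 1/(2.3590 + 0.03056) = 0.4185
Lq = P₀·a^4·ρ / (4!(1-ρ)²) = 0.4185 × 0.5739 × 0.2176 / (24 × 0.6122) = 0.003557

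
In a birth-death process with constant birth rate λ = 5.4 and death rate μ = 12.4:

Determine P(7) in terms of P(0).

For constant rates: P(n)/P(0) = (λ/μ)^n
P(7)/P(0) = (5.4/12.4)^7 = 0.43548^7 = 0.002970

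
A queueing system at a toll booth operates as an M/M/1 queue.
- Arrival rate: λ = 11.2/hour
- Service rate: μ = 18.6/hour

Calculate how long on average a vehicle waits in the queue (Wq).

First, compute utilization: ρ = λ/μ = 11.2/18.6 = 0.6022
For M/M/1: Wq = λ/(μ(μ-λ))
Wq = 11.2/(18.6 × (18.6-11.2))
Wq = 11.2/(18.6 × 7.40)
Wq = 0.08137 hours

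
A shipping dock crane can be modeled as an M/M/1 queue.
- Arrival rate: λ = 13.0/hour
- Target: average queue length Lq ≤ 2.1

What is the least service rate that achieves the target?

For M/M/1: Lq = λ²/(μ(μ-λ))
Need Lq ≤ 2.1, i.e. μ(μ-λ) ≥ λ²/2.1
μ² - 13.0μ - 169.00/2.1 ≥ 0  →  μ² - 13.0μ - 80.4762 ≥ 0
Quadratic formula (positive root): μ = [λ + √(λ² + 4×80.4762)]/2
Discriminant: 169.00 + 4×80.4762 = 490.9048, √490.9048 = 22.1564
μ ≥ (13.0 + 22.1564)/2 = 17.5782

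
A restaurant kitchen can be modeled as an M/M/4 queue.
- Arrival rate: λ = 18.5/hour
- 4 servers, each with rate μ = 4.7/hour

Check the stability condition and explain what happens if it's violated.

Stability requires ρ = λ/(cμ) < 1
ρ = 18.5/(4 × 4.7) = 18.5/18.80 = 0.9840
Since 0.9840 < 1, the system is STABLE.
The servers are busy 98.40% of the time.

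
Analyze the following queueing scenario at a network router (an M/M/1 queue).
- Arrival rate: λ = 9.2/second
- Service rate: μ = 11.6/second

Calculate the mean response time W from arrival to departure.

First, compute utilization: ρ = λ/μ = 9.2/11.6 = 0.7931
For M/M/1: W = 1/(μ-λ)
W = 1/(11.6-9.2) = 1/2.40
W = 0.4167 seconds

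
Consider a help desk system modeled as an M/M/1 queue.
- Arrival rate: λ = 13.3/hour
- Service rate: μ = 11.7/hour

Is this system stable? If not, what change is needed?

Stability requires ρ = λ/(cμ) < 1
ρ = 13.3/(1 × 11.7) = 13.3/11.70 = 1.1368
Since 1.1368 ≥ 1, the system is UNSTABLE.
Queue grows without bound. Need μ > λ = 13.3.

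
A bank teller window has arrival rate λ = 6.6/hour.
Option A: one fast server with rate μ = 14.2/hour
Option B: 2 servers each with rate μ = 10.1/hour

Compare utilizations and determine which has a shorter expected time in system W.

Option A: single server μ = 14.2 (M/M/1)
  ρ_A = 6.6/14.2 = 0.4648
  W_A = 1/(μ-λ) = 1/(14.2-6.6) = 1/7.60 = 0.1316

Option B: 2 servers μ = 10.1 (M/M/2)
  ρ_B = λ/(cμ) = 6.6/(2×10.1) = 0.3267
  Offered load a = λ/μ = cρ = 6.6/10.1 = 0.6535
  P₀ = [ Σₙ₌₀^1 aⁿ/n! + a^2/(2!(1-ρ)) ]⁻¹
  Σ = a^0/0! + a^1/1! = 1.0000 + 0.6535 = 1.6535
  a^2/(2!(1-ρ)) = 0.4270/(2 × 0.6733) = 0.3171
  P₀ = 1/(1.6535 + 0.3171) = 0.5075
  Lq = P₀·a^2·ρ / (2!(1-ρ)²) = 0.50746 × 0.42702 × 0.32673 / (2 × 0.45329) = 0.07810
  Wq_B = Lq/λ = 0.07810/6.6 = 0.01183
  W_B = Wq_B + 1/μ = 0.01183 + 0.09901 = 0.1108

Since W_B = 0.1108 < W_A = 0.1316, Option B (multiple servers) has the shorter time in system.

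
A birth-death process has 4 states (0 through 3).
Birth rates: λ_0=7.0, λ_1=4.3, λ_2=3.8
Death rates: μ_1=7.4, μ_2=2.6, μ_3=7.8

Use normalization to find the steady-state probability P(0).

Ratios P(n)/P(0) = (λ₀···λₙ₋₁)/(μ₁···μₙ):
P(1)/P(0) = (7.0)/(7.4) = 0.945946
P(2)/P(0) = (7.0×4.3)/(7.4×2.6) = 1.56445
P(3)/P(0) = (7.0×4.3×3.8)/(7.4×2.6×7.8) = 0.762167

Normalization: ∑ P(n) = 1
P(0) × (1.00000 + 0.945946 + 1.56445 + 0.762167) = 1
P(0) × 4.27256 = 1
P(0) = 1/4.27256 = 0.2341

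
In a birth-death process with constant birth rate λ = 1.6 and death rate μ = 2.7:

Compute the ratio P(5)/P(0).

For constant rates: P(n)/P(0) = (λ/μ)^n
P(5)/P(0) = (1.6/2.7)^5 = 0.5926^5 = 0.07308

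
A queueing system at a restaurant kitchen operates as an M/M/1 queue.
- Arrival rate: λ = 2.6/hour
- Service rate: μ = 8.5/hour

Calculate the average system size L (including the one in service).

ρ = λ/μ = 2.6/8.5 = 0.3059
For M/M/1: L = λ/(μ-λ)
L = 2.6/(8.5-2.6) = 2.6/5.90
L = 0.4407 orders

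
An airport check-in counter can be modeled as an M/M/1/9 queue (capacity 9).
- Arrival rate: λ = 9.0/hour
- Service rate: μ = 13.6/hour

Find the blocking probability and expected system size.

ρ = λ/μ = 9.0/13.6 = 0.661765
P₀ = (1-ρ)/(1-ρ^(K+1)) = (1-0.661765)/(1-0.661765^10) = 0.33823/0.98389 = 0.3438
P_K = P₀×ρ^K = 0.3438 × 0.661765^9 = 0.3438 × 0.02434 = 0.008368
Blocking probability P_9 = 0.008368 (0.84%)
L = ρ[1 - (K+1)ρ^K + Kρ^(K+1)] / [(1-ρ)(1-ρ^(K+1))]
L = 0.661765 × (1 - 10×0.024341 + 9×0.016108) / ((1 - 0.661765) × (1 - 0.016108)) = 1.7928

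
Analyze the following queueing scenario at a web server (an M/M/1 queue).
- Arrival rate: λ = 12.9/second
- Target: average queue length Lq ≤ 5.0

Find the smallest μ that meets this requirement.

For M/M/1: Lq = λ²/(μ(μ-λ))
Need Lq ≤ 5.0, i.e. μ(μ-λ) ≥ λ²/5.0
μ² - 12.9μ - 166.41/5.0 ≥ 0  →  μ² - 12.9μ - 33.2820 ≥ 0
Quadratic formula (positive root): μ = [λ + √(λ² + 4×33.2820)]/2
Discriminant: 166.41 + 4×33.2820 = 299.5380, √299.5380 = 17.3072
μ ≥ (12.9 + 17.3072)/2 = 15.1036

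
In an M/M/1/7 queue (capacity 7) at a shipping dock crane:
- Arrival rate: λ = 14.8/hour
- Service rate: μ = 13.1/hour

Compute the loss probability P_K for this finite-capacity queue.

ρ = λ/μ = 14.8/13.1 = 1.12977
P₀ = (1-ρ)/(1-ρ^(K+1)) = (1-1.12977)/(1-1.12977^8) = -0.12977/-1.6541 = 0.07845
P_K = P₀×ρ^K = 0.07845 × 1.12977^7 = 0.07845 × 2.3493 = 0.1843
Blocking probability = 18.43%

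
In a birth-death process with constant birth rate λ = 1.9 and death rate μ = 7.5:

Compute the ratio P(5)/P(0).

For constant rates: P(n)/P(0) = (λ/μ)^n
P(5)/P(0) = (1.9/7.5)^5 = 0.2533^5 = 0.001043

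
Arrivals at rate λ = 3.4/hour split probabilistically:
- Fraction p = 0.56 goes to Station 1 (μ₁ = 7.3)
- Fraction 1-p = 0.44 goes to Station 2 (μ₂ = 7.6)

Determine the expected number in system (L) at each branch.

Effective rates: λ₁ = 3.4×0.56 = 1.904, λ₂ = 3.4×0.44 = 1.496
Station 1: ρ₁ = 1.904/7.3 = 0.26082, L₁ = ρ₁/(1-ρ₁) = 0.26082/(1-0.26082) = 0.3529
Station 2: ρ₂ = 1.496/7.6 = 0.19684, L₂ = ρ₂/(1-ρ₂) = 0.19684/(1-0.19684) = 0.2451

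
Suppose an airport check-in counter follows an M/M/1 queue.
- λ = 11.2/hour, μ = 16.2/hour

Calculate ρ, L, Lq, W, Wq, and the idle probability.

Step 1: ρ = λ/μ = 11.2/16.2 = 0.6914
Step 2: L = λ/(μ-λ) = 11.2/5.00 = 2.2400
Step 3: Lq = λ²/(μ(μ-λ)) = 125.44/(16.2×5.00) = 1.5486
Step 4: W = 1/(μ-λ) = 1/5.00 = 0.2000
Step 5: Wq = λ/(μ(μ-λ)) = 11.2/(16.2×5.00) = 0.1383
Step 6: P(0) = 1-ρ = 0.3086
Verify: L = λW = 11.2×0.2000 = 2.2400 ✔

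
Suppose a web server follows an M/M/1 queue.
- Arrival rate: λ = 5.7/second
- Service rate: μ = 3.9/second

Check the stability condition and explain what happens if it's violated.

Stability requires ρ = λ/(cμ) < 1
ρ = 5.7/(1 × 3.9) = 5.7/3.90 = 1.4615
Since 1.4615 ≥ 1, the system is UNSTABLE.
Queue grows without bound. Need μ > λ = 5.7.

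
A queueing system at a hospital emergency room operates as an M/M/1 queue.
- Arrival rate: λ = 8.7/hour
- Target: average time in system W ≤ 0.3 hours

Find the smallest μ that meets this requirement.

For M/M/1: W = 1/(μ-λ)
Need W ≤ 0.3, so 1/(μ-λ) ≤ 0.3
μ - λ ≥ 1/0.3 = 3.3333
μ ≥ 8.7 + 3.3333 = 12.0333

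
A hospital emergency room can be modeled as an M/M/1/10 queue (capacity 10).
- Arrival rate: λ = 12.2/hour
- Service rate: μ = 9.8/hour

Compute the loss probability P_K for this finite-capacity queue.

ρ = λ/μ = 12.2/9.8 = 1.2449
P₀ = (1-ρ)/(1-ρ^(K+1)) = (1-1.2449)/(1-1.2449^11) = -0.2449/-10.1296 = 0.02418
P_K = P₀×ρ^K = 0.024177 × 1.2449^10 = 0.024177 × 8.9401 = 0.2161
Blocking probability = 21.61%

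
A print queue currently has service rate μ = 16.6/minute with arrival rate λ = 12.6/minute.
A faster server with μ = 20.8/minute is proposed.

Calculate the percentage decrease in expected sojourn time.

System 1: ρ₁ = 12.6/16.6 = 0.7590, W₁ = 1/(16.6-12.6) = 0.25000
System 2: ρ₂ = 12.6/20.8 = 0.6058, W₂ = 1/(20.8-12.6) = 0.12195
Improvement: (W₁-W₂)/W₁ = (0.25000-0.12195)/0.25000 = 51.22%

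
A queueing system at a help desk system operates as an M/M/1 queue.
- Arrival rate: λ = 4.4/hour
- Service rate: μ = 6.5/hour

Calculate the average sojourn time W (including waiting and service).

First, compute utilization: ρ = λ/μ = 4.4/6.5 = 0.6769
For M/M/1: W = 1/(μ-λ)
W = 1/(6.5-4.4) = 1/2.10
W = 0.4762 hours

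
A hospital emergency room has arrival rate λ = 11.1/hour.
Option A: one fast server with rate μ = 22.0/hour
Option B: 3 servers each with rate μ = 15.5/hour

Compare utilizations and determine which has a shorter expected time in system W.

Option A: single server μ = 22.0 (M/M/1)
  ρ_A = 11.1/22.0 = 0.5045
  W_A = 1/(μ-λ) = 1/(22.0-11.1) = 1/10.90 = 0.09174

Option B: 3 servers μ = 15.5 (M/M/3)
  ρ_B = λ/(cμ) = 11.1/(3×15.5) = 0.2387
  Offered load a = λ/μ = cρ = 11.1/15.5 = 0.7161
  P₀ = [ Σₙ₌₀^2 aⁿ/n! + a^3/(3!(1-ρ)) ]⁻¹
  Σ = a^0/0! + a^1/1! + a^2/2! = 1.0000 + 0.7161 + 0.2564 = 1.9725
  a^3/(3!(1-ρ)) = 0.36726/(6 × 0.76129) = 0.08040
  P₀ = 1/(1.9725 + 0.08040) = 0.4871
  Lq = P₀·a^3·ρ / (3!(1-ρ)²) = 0.4871 × 0.3673 × 0.2387 / (6 × 0.5796) = 0.01228
  Wq_B = Lq/λ = 0.01228/11.1 = 0.0011063
  W_B = Wq_B + 1/μ = 0.0011063 + 0.064516 = 0.06562

Since W_B = 0.06562 < W_A = 0.09174, Option B (multiple servers) has the shorter time in system.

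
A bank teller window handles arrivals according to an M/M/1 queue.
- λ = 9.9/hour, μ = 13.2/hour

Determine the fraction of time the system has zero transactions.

ρ = λ/μ = 9.9/13.2 = 0.7500
P(0) = 1 - ρ = 1 - 0.7500 = 0.2500
The server is idle 25.00% of the time.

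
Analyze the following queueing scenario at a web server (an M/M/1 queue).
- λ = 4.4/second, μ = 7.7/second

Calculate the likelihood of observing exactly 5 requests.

ρ = λ/μ = 4.4/7.7 = 0.5714
P(n) = (1-ρ)ρⁿ
P(5) = (1-0.5714) × 0.5714^5
P(5) = 0.4286 × 0.06091
P(5) = 0.02611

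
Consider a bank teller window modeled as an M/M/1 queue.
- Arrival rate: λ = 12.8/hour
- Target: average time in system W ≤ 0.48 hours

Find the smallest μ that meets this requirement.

For M/M/1: W = 1/(μ-λ)
Need W ≤ 0.48, so 1/(μ-λ) ≤ 0.48
μ - λ ≥ 1/0.48 = 2.0833
μ ≥ 12.8 + 2.0833 = 14.8833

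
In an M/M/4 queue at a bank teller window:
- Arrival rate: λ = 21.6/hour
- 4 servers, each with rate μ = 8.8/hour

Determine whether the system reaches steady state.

Stability requires ρ = λ/(cμ) < 1
ρ = 21.6/(4 × 8.8) = 21.6/35.20 = 0.6136
Since 0.6136 < 1, the system is STABLE.
The servers are busy 61.36% of the time.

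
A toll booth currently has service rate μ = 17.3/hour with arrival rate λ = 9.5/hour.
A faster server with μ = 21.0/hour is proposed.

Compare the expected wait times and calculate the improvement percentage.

System 1: ρ₁ = 9.5/17.3 = 0.5491, W₁ = 1/(17.3-9.5) = 0.1282
System 2: ρ₂ = 9.5/21.0 = 0.4524, W₂ = 1/(21.0-9.5) = 0.08696
Improvement: (W₁-W₂)/W₁ = (0.1282-0.08696)/0.1282 = 32.17%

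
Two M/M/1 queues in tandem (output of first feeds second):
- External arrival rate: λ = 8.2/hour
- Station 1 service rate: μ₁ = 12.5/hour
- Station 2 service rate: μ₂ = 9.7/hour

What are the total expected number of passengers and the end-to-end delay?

By Jackson's theorem, each station behaves as independent M/M/1.
Station 1: ρ₁ = 8.2/12.5 = 0.6560, L₁ = ρ₁/(1-ρ₁) = λ/(μ₁-λ) = 8.2/4.30 = 1.90698
Station 2: ρ₂ = 8.2/9.7 = 0.8454, L₂ = ρ₂/(1-ρ₂) = λ/(μ₂-λ) = 8.2/1.50 = 5.46667
Total: L = L₁ + L₂ = 1.90698 + 5.46667 = 7.3736
W = L/λ = 7.3736/8.2 = 0.8992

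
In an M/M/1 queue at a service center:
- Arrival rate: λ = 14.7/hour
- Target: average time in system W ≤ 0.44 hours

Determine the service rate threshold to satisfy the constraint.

For M/M/1: W = 1/(μ-λ)
Need W ≤ 0.44, so 1/(μ-λ) ≤ 0.44
μ - λ ≥ 1/0.44 = 2.2727
μ ≥ 14.7 + 2.2727 = 16.9727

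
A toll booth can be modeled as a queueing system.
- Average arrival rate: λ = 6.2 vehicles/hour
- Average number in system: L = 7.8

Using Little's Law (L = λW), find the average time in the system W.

Little's Law: L = λW, so W = L/λ
W = 7.8/6.2 = 1.2581 hours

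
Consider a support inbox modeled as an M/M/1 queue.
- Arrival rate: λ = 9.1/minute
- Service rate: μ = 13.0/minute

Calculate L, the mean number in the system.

ρ = λ/μ = 9.1/13.0 = 0.7000
For M/M/1: L = λ/(μ-λ)
L = 9.1/(13.0-9.1) = 9.1/3.90
L = 2.3333 emails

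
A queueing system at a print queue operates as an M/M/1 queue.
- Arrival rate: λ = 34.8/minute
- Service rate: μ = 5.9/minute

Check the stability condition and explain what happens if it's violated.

Stability requires ρ = λ/(cμ) < 1
ρ = 34.8/(1 × 5.9) = 34.8/5.90 = 5.8983
Since 5.8983 ≥ 1, the system is UNSTABLE.
Queue grows without bound. Need μ > λ = 34.8.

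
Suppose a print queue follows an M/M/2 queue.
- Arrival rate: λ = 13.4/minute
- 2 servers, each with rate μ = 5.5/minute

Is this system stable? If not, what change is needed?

Stability requires ρ = λ/(cμ) < 1
ρ = 13.4/(2 × 5.5) = 13.4/11.00 = 1.2182
Since 1.2182 ≥ 1, the system is UNSTABLE.
Need c > λ/μ = 13.4/5.5 = 2.44.
Minimum servers needed: c = 3.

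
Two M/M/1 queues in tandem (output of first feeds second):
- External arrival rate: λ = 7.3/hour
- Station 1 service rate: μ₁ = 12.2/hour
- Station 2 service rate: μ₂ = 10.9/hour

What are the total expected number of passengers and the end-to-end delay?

By Jackson's theorem, each station behaves as independent M/M/1.
Station 1: ρ₁ = 7.3/12.2 = 0.5984, L₁ = ρ₁/(1-ρ₁) = λ/(μ₁-λ) = 7.3/4.90 = 1.4898
Station 2: ρ₂ = 7.3/10.9 = 0.6697, L₂ = ρ₂/(1-ρ₂) = λ/(μ₂-λ) = 7.3/3.60 = 2.0278
Total: L = L₁ + L₂ = 1.4898 + 2.0278 = 3.5176
W = L/λ = 3.5176/7.3 = 0.4819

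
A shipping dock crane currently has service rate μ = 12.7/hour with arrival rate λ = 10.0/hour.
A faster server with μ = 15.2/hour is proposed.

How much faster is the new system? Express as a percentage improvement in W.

System 1: ρ₁ = 10.0/12.7 = 0.7874, W₁ = 1/(12.7-10.0) = 0.3704
System 2: ρ₂ = 10.0/15.2 = 0.6579, W₂ = 1/(15.2-10.0) = 0.1923
Improvement: (W₁-W₂)/W₁ = (0.3704-0.1923)/0.3704 = 48.08%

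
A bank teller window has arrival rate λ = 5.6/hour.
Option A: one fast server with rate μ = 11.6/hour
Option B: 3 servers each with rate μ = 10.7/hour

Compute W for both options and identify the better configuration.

Option A: single server μ = 11.6 (M/M/1)
  ρ_A = 5.6/11.6 = 0.4828
  W_A = 1/(μ-λ) = 1/(11.6-5.6) = 1/6.00 = 0.1667

Option B: 3 servers μ = 10.7 (M/M/3)
  ρ_B = λ/(cμ) = 5.6/(3×10.7) = 0.1745
  Offered load a = λ/μ = cρ = 5.6/10.7 = 0.5234
  P₀ = [ Σₙ₌₀^2 aⁿ/n! + a^3/(3!(1-ρ)) ]⁻¹
  Σ = a^0/0! + a^1/1! + a^2/2! = 1.0000 + 0.52336 + 0.13696 = 1.6603
  a^3/(3!(1-ρ)) = 0.14335/(6 × 0.82555) = 0.02894
  P₀ = 1/(1.6603 + 0.02894) = 0.5920
  Lq = P₀·a^3·ρ / (3!(1-ρ)²) = 0.59197 × 0.14335 × 0.17445 / (6 × 0.68152) = 0.003620
  Wq_B = Lq/λ = 0.00362048/5.6 = 0.00064651
  W_B = Wq_B + 1/μ = 0.00064651 + 0.093458 = 0.09410

Since W_B = 0.09410 < W_A = 0.1667, Option B (multiple servers) has the shorter time in system.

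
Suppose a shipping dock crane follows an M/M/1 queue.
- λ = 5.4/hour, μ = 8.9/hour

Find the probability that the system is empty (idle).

ρ = λ/μ = 5.4/8.9 = 0.6067
P(0) = 1 - ρ = 1 - 0.6067 = 0.3933
The server is idle 39.33% of the time.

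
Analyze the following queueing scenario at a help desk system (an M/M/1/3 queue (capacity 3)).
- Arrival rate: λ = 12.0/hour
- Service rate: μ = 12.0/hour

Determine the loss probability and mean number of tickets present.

ρ = λ/μ = 12.0/12.0 = 1 exactly.
With ρ = 1 the usual (1-ρ)/(1-ρ^(K+1)) form is 0/0; instead every state 0..K is equally likely.
P₀ = 1/(K+1) = 1/4 = 0.2500
P_K = P₀×ρ^K = P₀ = 0.2500
Blocking probability P_3 = 0.2500 (25.00%)
L = K/2 = 3/2 = 1.5000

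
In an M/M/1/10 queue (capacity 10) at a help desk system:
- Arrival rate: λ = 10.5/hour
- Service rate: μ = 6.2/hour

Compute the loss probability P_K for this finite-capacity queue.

ρ = λ/μ = 10.5/6.2 = 1.69355
P₀ = (1-ρ)/(1-ρ^(K+1)) = (1-1.69355)/(1-1.69355^11) = -0.6936/-327.6838 = 0.002117
P_K = P₀×ρ^K = 0.0021165 × 1.69355^10 = 0.0021165 × 194.0798 = 0.4108
Blocking probability = 41.08%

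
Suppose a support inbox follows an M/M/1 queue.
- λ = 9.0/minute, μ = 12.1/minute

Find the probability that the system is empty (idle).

ρ = λ/μ = 9.0/12.1 = 0.7438
P(0) = 1 - ρ = 1 - 0.7438 = 0.2562
The server is idle 25.62% of the time.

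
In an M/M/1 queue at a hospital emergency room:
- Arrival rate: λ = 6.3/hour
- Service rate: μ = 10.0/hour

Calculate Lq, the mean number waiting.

ρ = λ/μ = 6.3/10.0 = 0.6300
For M/M/1: Lq = λ²/(μ(μ-λ))
Lq = 39.69/(10.0 × 3.70)
Lq = 1.0727 patients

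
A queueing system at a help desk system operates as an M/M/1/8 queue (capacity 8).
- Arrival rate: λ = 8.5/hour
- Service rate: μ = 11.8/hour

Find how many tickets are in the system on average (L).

ρ = λ/μ = 8.5/11.8 = 0.72034
P₀ = (1-ρ)/(1-ρ^(K+1)) = (1-0.72034)/(1-0.72034^9) = 0.2797/0.9478 = 0.2951
P_K = P₀×ρ^K = 0.2951 × 0.72034^8 = 0.2951 × 0.07249 = 0.02139
L = ρ[1 - (K+1)ρ^K + Kρ^(K+1)] / [(1-ρ)(1-ρ^(K+1))]
L = 0.72034 × (1 - 9×0.072494 + 8×0.052220) / ((1 - 0.72034) × (1 - 0.052220)) = 2.0799 tickets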